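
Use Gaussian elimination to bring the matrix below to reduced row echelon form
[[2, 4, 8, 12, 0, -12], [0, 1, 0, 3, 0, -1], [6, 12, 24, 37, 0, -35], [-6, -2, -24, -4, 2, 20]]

[[1, 0, 4, 0, 0, -4], [0, 1, 0, 0, 0, -4], [0, 0, 0, 1, 0, 1], [0, 0, 0, 0, 1, -4]]

R1 -> 1/2·R1
  [  1   2    4   6  0   -6 ]
  [  0   1    0   3  0   -1 ]
  [  6  12   24  37  0  -35 ]
  [ -6  -2  -24  -4  2   20 ]
R3 -> R3 − 6·R1
  [  1   2    4   6  0  -6 ]
  [  0   1    0   3  0  -1 ]
  [  0   0    0   1  0   1 ]
  [ -6  -2  -24  -4  2  20 ]
R4 -> R4 + 6·R1
  [ 1   2  4   6  0   -6 ]
  [ 0   1  0   3  0   -1 ]
  [ 0   0  0   1  0    1 ]
  [ 0  10  0  32  2  -16 ]
R4 -> R4 − 10·R2
  [ 1  2  4  6  0  -6 ]
  [ 0  1  0  3  0  -1 ]
  [ 0  0  0  1  0   1 ]
  [ 0  0  0  2  2  -6 ]
R4 -> R4 − 2·R3
  [ 1  2  4  6  0  -6 ]
  [ 0  1  0  3  0  -1 ]
  [ 0  0  0  1  0   1 ]
  [ 0  0  0  0  2  -8 ]
R4 -> 1/2·R4
  [ 1  2  4  6  0  -6 ]
  [ 0  1  0  3  0  -1 ]
  [ 0  0  0  1  0   1 ]
  [ 0  0  0  0  1  -4 ]
R2 -> R2 − 3·R3
  [ 1  2  4  6  0  -6 ]
  [ 0  1  0  0  0  -4 ]
  [ 0  0  0  1  0   1 ]
  [ 0  0  0  0  1  -4 ]
R1 -> R1 − 6·R3
  [ 1  2  4  0  0  -12 ]
  [ 0  1  0  0  0   -4 ]
  [ 0  0  0  1  0    1 ]
  [ 0  0  0  0  1   -4 ]
R1 -> R1 − 2·R2
  [ 1  0  4  0  0  -4 ]
  [ 0  1  0  0  0  -4 ]
  [ 0  0  0  1  0   1 ]
  [ 0  0  0  0  1  -4 ]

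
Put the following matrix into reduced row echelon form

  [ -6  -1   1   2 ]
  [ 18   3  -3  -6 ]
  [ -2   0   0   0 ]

r1 → -1/6·r1
  [  1  1/6  -1/6  -1/3 ]
  [ 18    3    -3    -6 ]
  [ -2    0     0     0 ]
r2 → r2 − 18·r1
  [  1  1/6  -1/6  -1/3 ]
  [  0    0     0     0 ]
  [ -2    0     0     0 ]
r3 → r3 + 2·r1
  [ 1  1/6  -1/6  -1/3 ]
  [ 0    0     0     0 ]
  [ 0  1/3  -1/3  -2/3 ]
r2 <=> r3
  [ 1  1/6  -1/6  -1/3 ]
  [ 0  1/3  -1/3  -2/3 ]
  [ 0    0     0     0 ]
r2 → 3·r2
  [ 1  1/6  -1/6  -1/3 ]
  [ 0    1    -1    -2 ]
  [ 0    0     0     0 ]
r1 → r1 − 1/6·r2
  [ 1  0   0   0 ]
  [ 0  1  -1  -2 ]
  [ 0  0   0   0 ]

[[1, 0, 0, 0], [0, 1, -1, -2], [0, 0, 0, 0]]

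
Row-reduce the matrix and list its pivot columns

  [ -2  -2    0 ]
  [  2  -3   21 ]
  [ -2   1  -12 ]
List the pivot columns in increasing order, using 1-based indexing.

r1 ← -1/2·r1
  [  1   1    0 ]
  [  2  -3   21 ]
  [ -2   1  -12 ]
r2 ← r2 − 2·r1
  [  1   1    0 ]
  [  0  -5   21 ]
  [ -2   1  -12 ]
r3 ← r3 + 2·r1
  [ 1   1    0 ]
  [ 0  -5   21 ]
  [ 0   3  -12 ]
r2 ← -1/5·r2
  [ 1  1      0 ]
  [ 0  1  -21/5 ]
  [ 0  3    -12 ]
r3 ← r3 − 3·r2
  [ 1  1      0 ]
  [ 0  1  -21/5 ]
  [ 0  0    3/5 ]
r3 ← 5/3·r3
  [ 1  1      0 ]
  [ 0  1  -21/5 ]
  [ 0  0      1 ]
r2 ← r2 + 21/5·r3
  [ 1  1  0 ]
  [ 0  1  0 ]
  [ 0  0  1 ]
r1 ← r1 − r2
  [ 1  0  0 ]
  [ 0  1  0 ]
  [ 0  0  1 ]
Pivot columns are the columns containing a leading 1.

1, 2, 3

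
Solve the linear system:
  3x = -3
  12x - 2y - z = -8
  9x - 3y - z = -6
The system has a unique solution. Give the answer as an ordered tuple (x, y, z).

(-1, 1, -6)

Form the augmented matrix and row-reduce:
  [  3   0   0  |  -3 ]
  [ 12  -2  -1  |  -8 ]
  [  9  -3  -1  |  -6 ]
Multiply ρ1 by 1/3.
  [  1   0   0  |  -1 ]
  [ 12  -2  -1  |  -8 ]
  [  9  -3  -1  |  -6 ]
Subtract 12 times ρ1 from ρ2.
  [ 1   0   0  |  -1 ]
  [ 0  -2  -1  |   4 ]
  [ 9  -3  -1  |  -6 ]
Subtract 9 times ρ1 from ρ3.
  [ 1   0   0  |  -1 ]
  [ 0  -2  -1  |   4 ]
  [ 0  -3  -1  |   3 ]
Multiply ρ2 by -1/2.
  [ 1   0    0  |  -1 ]
  [ 0   1  1/2  |  -2 ]
  [ 0  -3   -1  |   3 ]
Add 3 times ρ2 to ρ3.
  [ 1  0    0  |  -1 ]
  [ 0  1  1/2  |  -2 ]
  [ 0  0  1/2  |  -3 ]
Multiply ρ3 by 2.
  [ 1  0    0  |  -1 ]
  [ 0  1  1/2  |  -2 ]
  [ 0  0    1  |  -6 ]
Subtract 1/2 times ρ3 from ρ2.
  [ 1  0  0  |  -1 ]
  [ 0  1  0  |   1 ]
  [ 0  0  1  |  -6 ]
Reading off the last column: x = -1, y = 1, z = -6.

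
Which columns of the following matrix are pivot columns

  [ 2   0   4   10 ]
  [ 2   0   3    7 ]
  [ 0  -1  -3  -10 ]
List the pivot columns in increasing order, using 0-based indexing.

r1 := 1/2·r1
  [ 1   0   2    5 ]
  [ 2   0   3    7 ]
  [ 0  -1  -3  -10 ]
r2 := r2 − 2·r1
  [ 1   0   2    5 ]
  [ 0   0  -1   -3 ]
  [ 0  -1  -3  -10 ]
r2 ↔ r3
  [ 1   0   2    5 ]
  [ 0  -1  -3  -10 ]
  [ 0   0  -1   -3 ]
r2 := -1·r2
  [ 1  0   2   5 ]
  [ 0  1   3  10 ]
  [ 0  0  -1  -3 ]
r3 := -1·r3
  [ 1  0  2   5 ]
  [ 0  1  3  10 ]
  [ 0  0  1   3 ]
r2 := r2 − 3·r3
  [ 1  0  2  5 ]
  [ 0  1  0  1 ]
  [ 0  0  1  3 ]
r1 := r1 − 2·r3
  [ 1  0  0  -1 ]
  [ 0  1  0   1 ]
  [ 0  0  1   3 ]
Pivot columns are the columns containing a leading 1.

0, 1, 2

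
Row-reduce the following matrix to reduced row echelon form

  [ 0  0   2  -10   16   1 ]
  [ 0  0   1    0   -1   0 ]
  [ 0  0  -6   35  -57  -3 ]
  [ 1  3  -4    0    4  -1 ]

[[1, 3, 0, 0, 0, 0], [0, 0, 1, 0, -1, 0], [0, 0, 0, 1, -9/5, 0], [0, 0, 0, 0, 0, 1]]

R1 <-> R4
  [ 1  3  -4    0    4  -1 ]
  [ 0  0   1    0   -1   0 ]
  [ 0  0  -6   35  -57  -3 ]
  [ 0  0   2  -10   16   1 ]
R3 := R3 + 6·R2
  [ 1  3  -4    0    4  -1 ]
  [ 0  0   1    0   -1   0 ]
  [ 0  0   0   35  -63  -3 ]
  [ 0  0   2  -10   16   1 ]
R4 := R4 − 2·R2
  [ 1  3  -4    0    4  -1 ]
  [ 0  0   1    0   -1   0 ]
  [ 0  0   0   35  -63  -3 ]
  [ 0  0   0  -10   18   1 ]
R3 := 1/35·R3
  [ 1  3  -4    0     4     -1 ]
  [ 0  0   1    0    -1      0 ]
  [ 0  0   0    1  -9/5  -3/35 ]
  [ 0  0   0  -10    18      1 ]
R4 := R4 + 10·R3
  [ 1  3  -4  0     4     -1 ]
  [ 0  0   1  0    -1      0 ]
  [ 0  0   0  1  -9/5  -3/35 ]
  [ 0  0   0  0     0    1/7 ]
R4 := 7·R4
  [ 1  3  -4  0     4     -1 ]
  [ 0  0   1  0    -1      0 ]
  [ 0  0   0  1  -9/5  -3/35 ]
  [ 0  0   0  0     0      1 ]
R3 := R3 + 3/35·R4
  [ 1  3  -4  0     4  -1 ]
  [ 0  0   1  0    -1   0 ]
  [ 0  0   0  1  -9/5   0 ]
  [ 0  0   0  0     0   1 ]
R1 := R1 + R4
  [ 1  3  -4  0     4  0 ]
  [ 0  0   1  0    -1  0 ]
  [ 0  0   0  1  -9/5  0 ]
  [ 0  0   0  0     0  1 ]
R1 := R1 + 4·R2
  [ 1  3  0  0     0  0 ]
  [ 0  0  1  0    -1  0 ]
  [ 0  0  0  1  -9/5  0 ]
  [ 0  0  0  0     0  1 ]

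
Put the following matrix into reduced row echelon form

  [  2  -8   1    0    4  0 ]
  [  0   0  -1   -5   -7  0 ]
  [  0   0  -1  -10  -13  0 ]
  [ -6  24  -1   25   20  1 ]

[[1, -4, 0, 0, 3/2, 0], [0, 0, 1, 0, 1, 0], [0, 0, 0, 1, 6/5, 0], [0, 0, 0, 0, 0, 1]]

Multiply ρ1 by 1/2.
  [  1  -4  1/2    0    2  0 ]
  [  0   0   -1   -5   -7  0 ]
  [  0   0   -1  -10  -13  0 ]
  [ -6  24   -1   25   20  1 ]
Add 6 times ρ1 to ρ4.
  [ 1  -4  1/2    0    2  0 ]
  [ 0   0   -1   -5   -7  0 ]
  [ 0   0   -1  -10  -13  0 ]
  [ 0   0    2   25   32  1 ]
Multiply ρ2 by -1.
  [ 1  -4  1/2    0    2  0 ]
  [ 0   0    1    5    7  0 ]
  [ 0   0   -1  -10  -13  0 ]
  [ 0   0    2   25   32  1 ]
Add ρ2 to ρ3.
  [ 1  -4  1/2   0   2  0 ]
  [ 0   0    1   5   7  0 ]
  [ 0   0    0  -5  -6  0 ]
  [ 0   0    2  25  32  1 ]
Subtract 2 times ρ2 from ρ4.
  [ 1  -4  1/2   0   2  0 ]
  [ 0   0    1   5   7  0 ]
  [ 0   0    0  -5  -6  0 ]
  [ 0   0    0  15  18  1 ]
Multiply ρ3 by -1/5.
  [ 1  -4  1/2   0    2  0 ]
  [ 0   0    1   5    7  0 ]
  [ 0   0    0   1  6/5  0 ]
  [ 0   0    0  15   18  1 ]
Subtract 15 times ρ3 from ρ4.
  [ 1  -4  1/2  0    2  0 ]
  [ 0   0    1  5    7  0 ]
  [ 0   0    0  1  6/5  0 ]
  [ 0   0    0  0    0  1 ]
Subtract 5 times ρ3 from ρ2.
  [ 1  -4  1/2  0    2  0 ]
  [ 0   0    1  0    1  0 ]
  [ 0   0    0  1  6/5  0 ]
  [ 0   0    0  0    0  1 ]
Subtract 1/2 times ρ2 from ρ1.
  [ 1  -4  0  0  3/2  0 ]
  [ 0   0  1  0    1  0 ]
  [ 0   0  0  1  6/5  0 ]
  [ 0   0  0  0    0  1 ]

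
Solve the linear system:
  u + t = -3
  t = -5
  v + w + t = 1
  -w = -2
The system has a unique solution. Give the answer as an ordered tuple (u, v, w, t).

Form the augmented matrix and row-reduce:
  [ 1  0   0  1  |  -3 ]
  [ 0  0   0  1  |  -5 ]
  [ 0  1   1  1  |   1 ]
  [ 0  0  -1  0  |  -2 ]
r2 <-> r3
  [ 1  0   0  1  |  -3 ]
  [ 0  1   1  1  |   1 ]
  [ 0  0   0  1  |  -5 ]
  [ 0  0  -1  0  |  -2 ]
r3 <-> r4
  [ 1  0   0  1  |  -3 ]
  [ 0  1   1  1  |   1 ]
  [ 0  0  -1  0  |  -2 ]
  [ 0  0   0  1  |  -5 ]
r3 ← -1·r3
  [ 1  0  0  1  |  -3 ]
  [ 0  1  1  1  |   1 ]
  [ 0  0  1  0  |   2 ]
  [ 0  0  0  1  |  -5 ]
r2 ← r2 − r4
  [ 1  0  0  1  |  -3 ]
  [ 0  1  1  0  |   6 ]
  [ 0  0  1  0  |   2 ]
  [ 0  0  0  1  |  -5 ]
r1 ← r1 − r4
  [ 1  0  0  0  |   2 ]
  [ 0  1  1  0  |   6 ]
  [ 0  0  1  0  |   2 ]
  [ 0  0  0  1  |  -5 ]
r2 ← r2 − r3
  [ 1  0  0  0  |   2 ]
  [ 0  1  0  0  |   4 ]
  [ 0  0  1  0  |   2 ]
  [ 0  0  0  1  |  -5 ]
Reading off the last column: u = 2, v = 4, w = 2, t = -5.

(2, 4, 2, -5)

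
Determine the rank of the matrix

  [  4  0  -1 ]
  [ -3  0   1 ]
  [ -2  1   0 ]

rank = 3

ρ1 ← 1/4·ρ1
ρ2 ← ρ2 + 3·ρ1
ρ3 ← ρ3 + 2·ρ1
ρ2 <-> ρ3
ρ3 ← 4·ρ3
ρ2 ← ρ2 + 1/2·ρ3
ρ1 ← ρ1 + 1/4·ρ3
The reduced form has 3 nonzero rows.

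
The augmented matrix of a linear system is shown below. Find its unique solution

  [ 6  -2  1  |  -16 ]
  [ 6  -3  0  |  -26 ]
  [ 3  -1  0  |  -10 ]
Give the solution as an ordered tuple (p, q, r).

(-4/3, 6, 4)

r1 ← 1/6·r1
  [ 1  -1/3  1/6  |  -8/3 ]
  [ 6    -3    0  |   -26 ]
  [ 3    -1    0  |   -10 ]
r2 ← r2 − 6·r1
  [ 1  -1/3  1/6  |  -8/3 ]
  [ 0    -1   -1  |   -10 ]
  [ 3    -1    0  |   -10 ]
r3 ← r3 − 3·r1
  [ 1  -1/3   1/6  |  -8/3 ]
  [ 0    -1    -1  |   -10 ]
  [ 0     0  -1/2  |    -2 ]
r2 ← -1·r2
  [ 1  -1/3   1/6  |  -8/3 ]
  [ 0     1     1  |    10 ]
  [ 0     0  -1/2  |    -2 ]
r3 ← -2·r3
  [ 1  -1/3  1/6  |  -8/3 ]
  [ 0     1    1  |    10 ]
  [ 0     0    1  |     4 ]
r2 ← r2 − r3
  [ 1  -1/3  1/6  |  -8/3 ]
  [ 0     1    0  |     6 ]
  [ 0     0    1  |     4 ]
r1 ← r1 − 1/6·r3
  [ 1  -1/3  0  |  -10/3 ]
  [ 0     1  0  |      6 ]
  [ 0     0  1  |      4 ]
r1 ← r1 + 1/3·r2
  [ 1  0  0  |  -4/3 ]
  [ 0  1  0  |     6 ]
  [ 0  0  1  |     4 ]
Reading off the last column: p = -4/3, q = 6, r = 4.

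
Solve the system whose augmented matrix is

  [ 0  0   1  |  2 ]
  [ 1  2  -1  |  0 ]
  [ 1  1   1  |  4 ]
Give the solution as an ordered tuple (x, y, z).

R1 <=> R2
  [ 1  2  -1  |  0 ]
  [ 0  0   1  |  2 ]
  [ 1  1   1  |  4 ]
R3 := R3 − R1
  [ 1   2  -1  |  0 ]
  [ 0   0   1  |  2 ]
  [ 0  -1   2  |  4 ]
R2 <=> R3
  [ 1   2  -1  |  0 ]
  [ 0  -1   2  |  4 ]
  [ 0   0   1  |  2 ]
R2 := -1·R2
  [ 1  2  -1  |   0 ]
  [ 0  1  -2  |  -4 ]
  [ 0  0   1  |   2 ]
R2 := R2 + 2·R3
  [ 1  2  -1  |  0 ]
  [ 0  1   0  |  0 ]
  [ 0  0   1  |  2 ]
R1 := R1 + R3
  [ 1  2  0  |  2 ]
  [ 0  1  0  |  0 ]
  [ 0  0  1  |  2 ]
R1 := R1 − 2·R2
  [ 1  0  0  |  2 ]
  [ 0  1  0  |  0 ]
  [ 0  0  1  |  2 ]
Reading off the last column: x = 2, y = 0, z = 2.

(2, 0, 2)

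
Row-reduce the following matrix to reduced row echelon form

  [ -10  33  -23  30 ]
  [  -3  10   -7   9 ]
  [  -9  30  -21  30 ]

[[1, 0, -1, 0], [0, 1, -1, 0], [0, 0, 0, 1]]

Multiply r1 by -1/10.
  [  1  -33/10  23/10  -3 ]
  [ -3      10     -7   9 ]
  [ -9      30    -21  30 ]
Add 3 times r1 to r2.
  [  1  -33/10  23/10  -3 ]
  [  0    1/10  -1/10   0 ]
  [ -9      30    -21  30 ]
Add 9 times r1 to r3.
  [ 1  -33/10  23/10  -3 ]
  [ 0    1/10  -1/10   0 ]
  [ 0    3/10  -3/10   3 ]
Multiply r2 by 10.
  [ 1  -33/10  23/10  -3 ]
  [ 0       1     -1   0 ]
  [ 0    3/10  -3/10   3 ]
Subtract 3/10 times r2 from r3.
  [ 1  -33/10  23/10  -3 ]
  [ 0       1     -1   0 ]
  [ 0       0      0   3 ]
Multiply r3 by 1/3.
  [ 1  -33/10  23/10  -3 ]
  [ 0       1     -1   0 ]
  [ 0       0      0   1 ]
Add 3 times r3 to r1.
  [ 1  -33/10  23/10  0 ]
  [ 0       1     -1  0 ]
  [ 0       0      0  1 ]
Add 33/10 times r2 to r1.
  [ 1  0  -1  0 ]
  [ 0  1  -1  0 ]
  [ 0  0   0  1 ]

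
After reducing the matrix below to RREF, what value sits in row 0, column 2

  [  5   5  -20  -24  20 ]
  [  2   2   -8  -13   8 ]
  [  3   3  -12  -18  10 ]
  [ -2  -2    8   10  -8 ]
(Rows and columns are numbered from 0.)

-4

ρ1 := 1/5·ρ1
ρ2 := ρ2 − 2·ρ1
ρ3 := ρ3 − 3·ρ1
ρ4 := ρ4 + 2·ρ1
ρ2 := -5/17·ρ2
ρ3 := ρ3 + 18/5·ρ2
ρ4 := ρ4 − 2/5·ρ2
ρ3 := -1/2·ρ3
ρ1 := ρ1 − 4·ρ3
ρ1 := ρ1 + 24/5·ρ2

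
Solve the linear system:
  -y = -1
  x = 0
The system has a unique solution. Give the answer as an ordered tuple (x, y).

Form the augmented matrix and row-reduce:
  [ 0  -1  |  -1 ]
  [ 1   0  |   0 ]
ρ1 <=> ρ2
  [ 1   0  |   0 ]
  [ 0  -1  |  -1 ]
ρ2 → -1·ρ2
  [ 1  0  |  0 ]
  [ 0  1  |  1 ]
Reading off the last column: x = 0, y = 1.

(0, 1)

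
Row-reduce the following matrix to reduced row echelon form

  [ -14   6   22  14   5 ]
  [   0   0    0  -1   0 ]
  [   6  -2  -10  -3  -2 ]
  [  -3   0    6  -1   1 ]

[[1, 0, -2, 0, 0], [0, 1, -1, 0, 0], [0, 0, 0, 1, 0], [0, 0, 0, 0, 1]]

R1 := -1/14·R1
R3 := R3 − 6·R1
R4 := R4 + 3·R1
R2 <-> R3
R2 := 7/4·R2
R4 := R4 + 9/7·R2
R3 := -1·R3
R4 := R4 − 11/4·R3
R4 := 4·R4
R2 := R2 − 1/4·R4
R1 := R1 + 5/14·R4
R2 := R2 − 21/4·R3
R1 := R1 + R3
R1 := R1 + 3/7·R2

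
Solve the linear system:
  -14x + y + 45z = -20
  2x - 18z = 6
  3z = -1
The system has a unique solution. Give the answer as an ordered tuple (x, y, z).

(0, -5, -1/3)

Form the augmented matrix and row-reduce:
  [ -14  1   45  |  -20 ]
  [   2  0  -18  |    6 ]
  [   0  0    3  |   -1 ]
r1 ← -1/14·r1
r2 ← r2 − 2·r1
r2 ← 7·r2
r3 ← 1/3·r3
r2 ← r2 + 81·r3
r1 ← r1 + 45/14·r3
r1 ← r1 + 1/14·r2
Reading off the last column: x = 0, y = -5, z = -1/3.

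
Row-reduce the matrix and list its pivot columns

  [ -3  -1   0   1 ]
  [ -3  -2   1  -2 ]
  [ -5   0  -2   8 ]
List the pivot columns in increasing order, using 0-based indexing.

ρ1 → -1/3·ρ1
  [  1  1/3   0  -1/3 ]
  [ -3   -2   1    -2 ]
  [ -5    0  -2     8 ]
ρ2 → ρ2 + 3·ρ1
  [  1  1/3   0  -1/3 ]
  [  0   -1   1    -3 ]
  [ -5    0  -2     8 ]
ρ3 → ρ3 + 5·ρ1
  [ 1  1/3   0  -1/3 ]
  [ 0   -1   1    -3 ]
  [ 0  5/3  -2  19/3 ]
ρ2 → -1·ρ2
  [ 1  1/3   0  -1/3 ]
  [ 0    1  -1     3 ]
  [ 0  5/3  -2  19/3 ]
ρ3 → ρ3 − 5/3·ρ2
  [ 1  1/3     0  -1/3 ]
  [ 0    1    -1     3 ]
  [ 0    0  -1/3   4/3 ]
ρ3 → -3·ρ3
  [ 1  1/3   0  -1/3 ]
  [ 0    1  -1     3 ]
  [ 0    0   1    -4 ]
ρ2 → ρ2 + ρ3
  [ 1  1/3  0  -1/3 ]
  [ 0    1  0    -1 ]
  [ 0    0  1    -4 ]
ρ1 → ρ1 − 1/3·ρ2
  [ 1  0  0   0 ]
  [ 0  1  0  -1 ]
  [ 0  0  1  -4 ]
Pivot columns are the columns containing a leading 1.

0, 1, 2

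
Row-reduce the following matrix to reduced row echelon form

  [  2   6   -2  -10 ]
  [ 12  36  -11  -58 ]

ρ1 ← 1/2·ρ1
  [  1   3   -1   -5 ]
  [ 12  36  -11  -58 ]
ρ2 ← ρ2 − 12·ρ1
  [ 1  3  -1  -5 ]
  [ 0  0   1   2 ]
ρ1 ← ρ1 + ρ2
  [ 1  3  0  -3 ]
  [ 0  0  1   2 ]

[[1, 3, 0, -3], [0, 0, 1, 2]]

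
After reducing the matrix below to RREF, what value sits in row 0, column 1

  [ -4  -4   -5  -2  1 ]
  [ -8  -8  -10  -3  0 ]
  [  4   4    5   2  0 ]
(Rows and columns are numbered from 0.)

R1 -> -1/4·R1
  [  1   1  5/4  1/2  -1/4 ]
  [ -8  -8  -10   -3     0 ]
  [  4   4    5    2     0 ]
R2 -> R2 + 8·R1
  [ 1  1  5/4  1/2  -1/4 ]
  [ 0  0    0    1    -2 ]
  [ 4  4    5    2     0 ]
R3 -> R3 − 4·R1
  [ 1  1  5/4  1/2  -1/4 ]
  [ 0  0    0    1    -2 ]
  [ 0  0    0    0     1 ]
R2 -> R2 + 2·R3
  [ 1  1  5/4  1/2  -1/4 ]
  [ 0  0    0    1     0 ]
  [ 0  0    0    0     1 ]
R1 -> R1 + 1/4·R3
  [ 1  1  5/4  1/2  0 ]
  [ 0  0    0    1  0 ]
  [ 0  0    0    0  1 ]
R1 -> R1 − 1/2·R2
  [ 1  1  5/4  0  0 ]
  [ 0  0    0  1  0 ]
  [ 0  0    0  0  1 ]

1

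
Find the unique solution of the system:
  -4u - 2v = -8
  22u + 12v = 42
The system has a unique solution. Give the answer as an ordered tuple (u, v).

(3, -2)

Form the augmented matrix and row-reduce:
  [ -4  -2  |  -8 ]
  [ 22  12  |  42 ]
R1 := -1/4·R1
  [  1  1/2  |   2 ]
  [ 22   12  |  42 ]
R2 := R2 − 22·R1
  [ 1  1/2  |   2 ]
  [ 0    1  |  -2 ]
R1 := R1 − 1/2·R2
  [ 1  0  |   3 ]
  [ 0  1  |  -2 ]
Reading off the last column: u = 3, v = -2.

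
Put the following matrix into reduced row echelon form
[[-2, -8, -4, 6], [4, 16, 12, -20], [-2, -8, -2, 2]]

[[1, 4, 0, 1], [0, 0, 1, -2], [0, 0, 0, 0]]

R1 ← -1/2·R1
  [  1   4   2   -3 ]
  [  4  16  12  -20 ]
  [ -2  -8  -2    2 ]
R2 ← R2 − 4·R1
  [  1   4   2  -3 ]
  [  0   0   4  -8 ]
  [ -2  -8  -2   2 ]
R3 ← R3 + 2·R1
  [ 1  4  2  -3 ]
  [ 0  0  4  -8 ]
  [ 0  0  2  -4 ]
R2 ← 1/4·R2
  [ 1  4  2  -3 ]
  [ 0  0  1  -2 ]
  [ 0  0  2  -4 ]
R3 ← R3 − 2·R2
  [ 1  4  2  -3 ]
  [ 0  0  1  -2 ]
  [ 0  0  0   0 ]
R1 ← R1 − 2·R2
  [ 1  4  0   1 ]
  [ 0  0  1  -2 ]
  [ 0  0  0   0 ]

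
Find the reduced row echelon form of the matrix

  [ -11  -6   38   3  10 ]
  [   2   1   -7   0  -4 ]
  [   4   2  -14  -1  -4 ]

r1 ← -1/11·r1
  [ 1  6/11  -38/11  -3/11  -10/11 ]
  [ 2     1      -7      0      -4 ]
  [ 4     2     -14     -1      -4 ]
r2 ← r2 − 2·r1
  [ 1   6/11  -38/11  -3/11  -10/11 ]
  [ 0  -1/11   -1/11   6/11  -24/11 ]
  [ 4      2     -14     -1      -4 ]
r3 ← r3 − 4·r1
  [ 1   6/11  -38/11  -3/11  -10/11 ]
  [ 0  -1/11   -1/11   6/11  -24/11 ]
  [ 0  -2/11   -2/11   1/11   -4/11 ]
r2 ← -11·r2
  [ 1   6/11  -38/11  -3/11  -10/11 ]
  [ 0      1       1     -6      24 ]
  [ 0  -2/11   -2/11   1/11   -4/11 ]
r3 ← r3 + 2/11·r2
  [ 1  6/11  -38/11  -3/11  -10/11 ]
  [ 0     1       1     -6      24 ]
  [ 0     0       0     -1       4 ]
r3 ← -1·r3
  [ 1  6/11  -38/11  -3/11  -10/11 ]
  [ 0     1       1     -6      24 ]
  [ 0     0       0      1      -4 ]
r2 ← r2 + 6·r3
  [ 1  6/11  -38/11  -3/11  -10/11 ]
  [ 0     1       1      0       0 ]
  [ 0     0       0      1      -4 ]
r1 ← r1 + 3/11·r3
  [ 1  6/11  -38/11  0  -2 ]
  [ 0     1       1  0   0 ]
  [ 0     0       0  1  -4 ]
r1 ← r1 − 6/11·r2
  [ 1  0  -4  0  -2 ]
  [ 0  1   1  0   0 ]
  [ 0  0   0  1  -4 ]

[[1, 0, -4, 0, -2], [0, 1, 1, 0, 0], [0, 0, 0, 1, -4]]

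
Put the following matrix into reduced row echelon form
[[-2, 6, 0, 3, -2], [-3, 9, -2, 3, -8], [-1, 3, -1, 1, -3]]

R1 → -1/2·R1
R2 → R2 + 3·R1
R3 → R3 + R1
R2 → -1/2·R2
R3 → R3 + R2
R3 → 4·R3
R2 → R2 − 3/4·R3
R1 → R1 + 3/2·R3

[[1, -3, 0, 0, 4], [0, 0, 1, 0, 1], [0, 0, 0, 1, 2]]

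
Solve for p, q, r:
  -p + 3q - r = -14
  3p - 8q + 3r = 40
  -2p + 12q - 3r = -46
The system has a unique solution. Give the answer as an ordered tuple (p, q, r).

Form the augmented matrix and row-reduce:
  [ -1   3  -1  |  -14 ]
  [  3  -8   3  |   40 ]
  [ -2  12  -3  |  -46 ]
R1 -> -1·R1
  [  1  -3   1  |   14 ]
  [  3  -8   3  |   40 ]
  [ -2  12  -3  |  -46 ]
R2 -> R2 − 3·R1
  [  1  -3   1  |   14 ]
  [  0   1   0  |   -2 ]
  [ -2  12  -3  |  -46 ]
R3 -> R3 + 2·R1
  [ 1  -3   1  |   14 ]
  [ 0   1   0  |   -2 ]
  [ 0   6  -1  |  -18 ]
R3 -> R3 − 6·R2
  [ 1  -3   1  |  14 ]
  [ 0   1   0  |  -2 ]
  [ 0   0  -1  |  -6 ]
R3 -> -1·R3
  [ 1  -3  1  |  14 ]
  [ 0   1  0  |  -2 ]
  [ 0   0  1  |   6 ]
R1 -> R1 − R3
  [ 1  -3  0  |   8 ]
  [ 0   1  0  |  -2 ]
  [ 0   0  1  |   6 ]
R1 -> R1 + 3·R2
  [ 1  0  0  |   2 ]
  [ 0  1  0  |  -2 ]
  [ 0  0  1  |   6 ]
Reading off the last column: p = 2, q = -2, r = 6.

(2, -2, 6)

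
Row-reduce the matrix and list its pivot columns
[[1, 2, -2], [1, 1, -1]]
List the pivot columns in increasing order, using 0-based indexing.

0, 1

ρ2 -> ρ2 − ρ1
  [ 1   2  -2 ]
  [ 0  -1   1 ]
ρ2 -> -1·ρ2
  [ 1  2  -2 ]
  [ 0  1  -1 ]
ρ1 -> ρ1 − 2·ρ2
  [ 1  0   0 ]
  [ 0  1  -1 ]
Pivot columns are the columns containing a leading 1.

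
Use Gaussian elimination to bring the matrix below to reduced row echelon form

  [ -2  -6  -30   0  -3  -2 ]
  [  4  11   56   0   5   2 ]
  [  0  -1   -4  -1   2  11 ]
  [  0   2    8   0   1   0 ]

[[1, 0, 3, 0, 0, 1], [0, 1, 4, 0, 0, -2], [0, 0, 0, 1, 0, -1], [0, 0, 0, 0, 1, 4]]

ρ1 -> -1/2·ρ1
  [ 1   3  15   0  3/2   1 ]
  [ 4  11  56   0    5   2 ]
  [ 0  -1  -4  -1    2  11 ]
  [ 0   2   8   0    1   0 ]
ρ2 -> ρ2 − 4·ρ1
  [ 1   3  15   0  3/2   1 ]
  [ 0  -1  -4   0   -1  -2 ]
  [ 0  -1  -4  -1    2  11 ]
  [ 0   2   8   0    1   0 ]
ρ2 -> -1·ρ2
  [ 1   3  15   0  3/2   1 ]
  [ 0   1   4   0    1   2 ]
  [ 0  -1  -4  -1    2  11 ]
  [ 0   2   8   0    1   0 ]
ρ3 -> ρ3 + ρ2
  [ 1  3  15   0  3/2   1 ]
  [ 0  1   4   0    1   2 ]
  [ 0  0   0  -1    3  13 ]
  [ 0  2   8   0    1   0 ]
ρ4 -> ρ4 − 2·ρ2
  [ 1  3  15   0  3/2   1 ]
  [ 0  1   4   0    1   2 ]
  [ 0  0   0  -1    3  13 ]
  [ 0  0   0   0   -1  -4 ]
ρ3 -> -1·ρ3
  [ 1  3  15  0  3/2    1 ]
  [ 0  1   4  0    1    2 ]
  [ 0  0   0  1   -3  -13 ]
  [ 0  0   0  0   -1   -4 ]
ρ4 -> -1·ρ4
  [ 1  3  15  0  3/2    1 ]
  [ 0  1   4  0    1    2 ]
  [ 0  0   0  1   -3  -13 ]
  [ 0  0   0  0    1    4 ]
ρ3 -> ρ3 + 3·ρ4
  [ 1  3  15  0  3/2   1 ]
  [ 0  1   4  0    1   2 ]
  [ 0  0   0  1    0  -1 ]
  [ 0  0   0  0    1   4 ]
ρ2 -> ρ2 − ρ4
  [ 1  3  15  0  3/2   1 ]
  [ 0  1   4  0    0  -2 ]
  [ 0  0   0  1    0  -1 ]
  [ 0  0   0  0    1   4 ]
ρ1 -> ρ1 − 3/2·ρ4
  [ 1  3  15  0  0  -5 ]
  [ 0  1   4  0  0  -2 ]
  [ 0  0   0  1  0  -1 ]
  [ 0  0   0  0  1   4 ]
ρ1 -> ρ1 − 3·ρ2
  [ 1  0  3  0  0   1 ]
  [ 0  1  4  0  0  -2 ]
  [ 0  0  0  1  0  -1 ]
  [ 0  0  0  0  1   4 ]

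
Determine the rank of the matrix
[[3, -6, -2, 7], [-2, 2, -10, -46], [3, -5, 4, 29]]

Multiply R1 by 1/3.
  [  1  -2  -2/3  7/3 ]
  [ -2   2   -10  -46 ]
  [  3  -5     4   29 ]
Add 2 times R1 to R2.
  [ 1  -2   -2/3     7/3 ]
  [ 0  -2  -34/3  -124/3 ]
  [ 3  -5      4      29 ]
Subtract 3 times R1 from R3.
  [ 1  -2   -2/3     7/3 ]
  [ 0  -2  -34/3  -124/3 ]
  [ 0   1      6      22 ]
Multiply R2 by -1/2.
  [ 1  -2  -2/3   7/3 ]
  [ 0   1  17/3  62/3 ]
  [ 0   1     6    22 ]
Subtract R2 from R3.
  [ 1  -2  -2/3   7/3 ]
  [ 0   1  17/3  62/3 ]
  [ 0   0   1/3   4/3 ]
Multiply R3 by 3.
  [ 1  -2  -2/3   7/3 ]
  [ 0   1  17/3  62/3 ]
  [ 0   0     1     4 ]
Subtract 17/3 times R3 from R2.
  [ 1  -2  -2/3  7/3 ]
  [ 0   1     0   -2 ]
  [ 0   0     1    4 ]
Add 2/3 times R3 to R1.
  [ 1  -2  0   5 ]
  [ 0   1  0  -2 ]
  [ 0   0  1   4 ]
Add 2 times R2 to R1.
  [ 1  0  0   1 ]
  [ 0  1  0  -2 ]
  [ 0  0  1   4 ]
The reduced form has 3 nonzero rows.

rank = 3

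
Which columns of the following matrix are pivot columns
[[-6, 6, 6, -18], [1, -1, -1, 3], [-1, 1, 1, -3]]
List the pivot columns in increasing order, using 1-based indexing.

1

R1 → -1/6·R1
  [  1  -1  -1   3 ]
  [  1  -1  -1   3 ]
  [ -1   1   1  -3 ]
R2 → R2 − R1
  [  1  -1  -1   3 ]
  [  0   0   0   0 ]
  [ -1   1   1  -3 ]
R3 → R3 + R1
  [ 1  -1  -1  3 ]
  [ 0   0   0  0 ]
  [ 0   0   0  0 ]
Pivot columns are the columns containing a leading 1.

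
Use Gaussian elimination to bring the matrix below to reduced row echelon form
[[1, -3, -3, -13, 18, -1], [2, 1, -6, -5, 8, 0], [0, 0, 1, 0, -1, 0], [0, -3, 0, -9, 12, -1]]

[[1, 0, 0, -4, 3, 0], [0, 1, 0, 3, -4, 0], [0, 0, 1, 0, -1, 0], [0, 0, 0, 0, 0, 1]]

Subtract 2 times ρ1 from ρ2.
  [ 1  -3  -3  -13   18  -1 ]
  [ 0   7   0   21  -28   2 ]
  [ 0   0   1    0   -1   0 ]
  [ 0  -3   0   -9   12  -1 ]
Multiply ρ2 by 1/7.
  [ 1  -3  -3  -13  18   -1 ]
  [ 0   1   0    3  -4  2/7 ]
  [ 0   0   1    0  -1    0 ]
  [ 0  -3   0   -9  12   -1 ]
Add 3 times ρ2 to ρ4.
  [ 1  -3  -3  -13  18    -1 ]
  [ 0   1   0    3  -4   2/7 ]
  [ 0   0   1    0  -1     0 ]
  [ 0   0   0    0   0  -1/7 ]
Multiply ρ4 by -7.
  [ 1  -3  -3  -13  18   -1 ]
  [ 0   1   0    3  -4  2/7 ]
  [ 0   0   1    0  -1    0 ]
  [ 0   0   0    0   0    1 ]
Subtract 2/7 times ρ4 from ρ2.
  [ 1  -3  -3  -13  18  -1 ]
  [ 0   1   0    3  -4   0 ]
  [ 0   0   1    0  -1   0 ]
  [ 0   0   0    0   0   1 ]
Add ρ4 to ρ1.
  [ 1  -3  -3  -13  18  0 ]
  [ 0   1   0    3  -4  0 ]
  [ 0   0   1    0  -1  0 ]
  [ 0   0   0    0   0  1 ]
Add 3 times ρ3 to ρ1.
  [ 1  -3  0  -13  15  0 ]
  [ 0   1  0    3  -4  0 ]
  [ 0   0  1    0  -1  0 ]
  [ 0   0  0    0   0  1 ]
Add 3 times ρ2 to ρ1.
  [ 1  0  0  -4   3  0 ]
  [ 0  1  0   3  -4  0 ]
  [ 0  0  1   0  -1  0 ]
  [ 0  0  0   0   0  1 ]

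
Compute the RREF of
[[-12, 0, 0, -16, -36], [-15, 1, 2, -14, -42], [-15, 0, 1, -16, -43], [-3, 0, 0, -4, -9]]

Multiply R1 by -1/12.
  [   1  0  0  4/3    3 ]
  [ -15  1  2  -14  -42 ]
  [ -15  0  1  -16  -43 ]
  [  -3  0  0   -4   -9 ]
Add 15 times R1 to R2.
  [   1  0  0  4/3    3 ]
  [   0  1  2    6    3 ]
  [ -15  0  1  -16  -43 ]
  [  -3  0  0   -4   -9 ]
Add 15 times R1 to R3.
  [  1  0  0  4/3   3 ]
  [  0  1  2    6   3 ]
  [  0  0  1    4   2 ]
  [ -3  0  0   -4  -9 ]
Add 3 times R1 to R4.
  [ 1  0  0  4/3  3 ]
  [ 0  1  2    6  3 ]
  [ 0  0  1    4  2 ]
  [ 0  0  0    0  0 ]
Subtract 2 times R3 from R2.
  [ 1  0  0  4/3   3 ]
  [ 0  1  0   -2  -1 ]
  [ 0  0  1    4   2 ]
  [ 0  0  0    0   0 ]

[[1, 0, 0, 4/3, 3], [0, 1, 0, -2, -1], [0, 0, 1, 4, 2], [0, 0, 0, 0, 0]]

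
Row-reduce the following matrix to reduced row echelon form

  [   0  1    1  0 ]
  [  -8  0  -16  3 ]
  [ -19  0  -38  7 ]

[[1, 0, 2, 0], [0, 1, 1, 0], [0, 0, 0, 1]]

Swap r1 and r2.
  [  -8  0  -16  3 ]
  [   0  1    1  0 ]
  [ -19  0  -38  7 ]
Multiply r1 by -1/8.
  [   1  0    2  -3/8 ]
  [   0  1    1     0 ]
  [ -19  0  -38     7 ]
Add 19 times r1 to r3.
  [ 1  0  2  -3/8 ]
  [ 0  1  1     0 ]
  [ 0  0  0  -1/8 ]
Multiply r3 by -8.
  [ 1  0  2  -3/8 ]
  [ 0  1  1     0 ]
  [ 0  0  0     1 ]
Add 3/8 times r3 to r1.
  [ 1  0  2  0 ]
  [ 0  1  1  0 ]
  [ 0  0  0  1 ]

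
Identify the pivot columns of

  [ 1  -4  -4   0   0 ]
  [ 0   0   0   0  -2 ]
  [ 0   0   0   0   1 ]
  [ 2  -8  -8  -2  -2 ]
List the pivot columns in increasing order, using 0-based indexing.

Subtract 2 times R1 from R4.
  [ 1  -4  -4   0   0 ]
  [ 0   0   0   0  -2 ]
  [ 0   0   0   0   1 ]
  [ 0   0   0  -2  -2 ]
Swap R2 and R4.
  [ 1  -4  -4   0   0 ]
  [ 0   0   0  -2  -2 ]
  [ 0   0   0   0   1 ]
  [ 0   0   0   0  -2 ]
Multiply R2 by -1/2.
  [ 1  -4  -4  0   0 ]
  [ 0   0   0  1   1 ]
  [ 0   0   0  0   1 ]
  [ 0   0   0  0  -2 ]
Add 2 times R3 to R4.
  [ 1  -4  -4  0  0 ]
  [ 0   0   0  1  1 ]
  [ 0   0   0  0  1 ]
  [ 0   0   0  0  0 ]
Subtract R3 from R2.
  [ 1  -4  -4  0  0 ]
  [ 0   0   0  1  0 ]
  [ 0   0   0  0  1 ]
  [ 0   0   0  0  0 ]
Pivot columns are the columns containing a leading 1.

0, 3, 4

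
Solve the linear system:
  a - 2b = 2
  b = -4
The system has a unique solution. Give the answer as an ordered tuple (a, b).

(-6, -4)

Form the augmented matrix and row-reduce:
  [ 1  -2  |   2 ]
  [ 0   1  |  -4 ]
R1 ← R1 + 2·R2
  [ 1  0  |  -6 ]
  [ 0  1  |  -4 ]
Reading off the last column: a = -6, b = -4.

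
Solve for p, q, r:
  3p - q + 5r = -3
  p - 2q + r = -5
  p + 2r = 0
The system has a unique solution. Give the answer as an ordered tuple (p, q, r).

Form the augmented matrix and row-reduce:
  [ 3  -1  5  |  -3 ]
  [ 1  -2  1  |  -5 ]
  [ 1   0  2  |   0 ]
R1 -> 1/3·R1
  [ 1  -1/3  5/3  |  -1 ]
  [ 1    -2    1  |  -5 ]
  [ 1     0    2  |   0 ]
R2 -> R2 − R1
  [ 1  -1/3   5/3  |  -1 ]
  [ 0  -5/3  -2/3  |  -4 ]
  [ 1     0     2  |   0 ]
R3 -> R3 − R1
  [ 1  -1/3   5/3  |  -1 ]
  [ 0  -5/3  -2/3  |  -4 ]
  [ 0   1/3   1/3  |   1 ]
R2 -> -3/5·R2
  [ 1  -1/3  5/3  |    -1 ]
  [ 0     1  2/5  |  12/5 ]
  [ 0   1/3  1/3  |     1 ]
R3 -> R3 − 1/3·R2
  [ 1  -1/3  5/3  |    -1 ]
  [ 0     1  2/5  |  12/5 ]
  [ 0     0  1/5  |   1/5 ]
R3 -> 5·R3
  [ 1  -1/3  5/3  |    -1 ]
  [ 0     1  2/5  |  12/5 ]
  [ 0     0    1  |     1 ]
R2 -> R2 − 2/5·R3
  [ 1  -1/3  5/3  |  -1 ]
  [ 0     1    0  |   2 ]
  [ 0     0    1  |   1 ]
R1 -> R1 − 5/3·R3
  [ 1  -1/3  0  |  -8/3 ]
  [ 0     1  0  |     2 ]
  [ 0     0  1  |     1 ]
R1 -> R1 + 1/3·R2
  [ 1  0  0  |  -2 ]
  [ 0  1  0  |   2 ]
  [ 0  0  1  |   1 ]
Reading off the last column: p = -2, q = 2, r = 1.

(-2, 2, 1)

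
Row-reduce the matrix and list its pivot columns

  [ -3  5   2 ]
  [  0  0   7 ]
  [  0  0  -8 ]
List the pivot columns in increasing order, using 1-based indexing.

ρ1 → -1/3·ρ1
ρ2 → 1/7·ρ2
ρ3 → ρ3 + 8·ρ2
ρ1 → ρ1 + 2/3·ρ2
Pivot columns are the columns containing a leading 1.

1, 3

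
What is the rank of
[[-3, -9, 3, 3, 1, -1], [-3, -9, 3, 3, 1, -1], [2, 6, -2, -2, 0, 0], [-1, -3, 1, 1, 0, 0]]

R1 := -1/3·R1
R2 := R2 + 3·R1
R3 := R3 − 2·R1
R4 := R4 + R1
R2 <-> R3
R2 := 3/2·R2
R4 := R4 + 1/3·R2
R1 := R1 + 1/3·R2
The reduced form has 2 nonzero rows.

rank = 2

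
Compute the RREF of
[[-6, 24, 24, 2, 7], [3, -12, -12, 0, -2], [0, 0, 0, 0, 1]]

[[1, -4, -4, 0, 0], [0, 0, 0, 1, 0], [0, 0, 0, 0, 1]]

ρ1 ← -1/6·ρ1
  [ 1   -4   -4  -1/3  -7/6 ]
  [ 3  -12  -12     0    -2 ]
  [ 0    0    0     0     1 ]
ρ2 ← ρ2 − 3·ρ1
  [ 1  -4  -4  -1/3  -7/6 ]
  [ 0   0   0     1   3/2 ]
  [ 0   0   0     0     1 ]
ρ2 ← ρ2 − 3/2·ρ3
  [ 1  -4  -4  -1/3  -7/6 ]
  [ 0   0   0     1     0 ]
  [ 0   0   0     0     1 ]
ρ1 ← ρ1 + 7/6·ρ3
  [ 1  -4  -4  -1/3  0 ]
  [ 0   0   0     1  0 ]
  [ 0   0   0     0  1 ]
ρ1 ← ρ1 + 1/3·ρ2
  [ 1  -4  -4  0  0 ]
  [ 0   0   0  1  0 ]
  [ 0   0   0  0  1 ]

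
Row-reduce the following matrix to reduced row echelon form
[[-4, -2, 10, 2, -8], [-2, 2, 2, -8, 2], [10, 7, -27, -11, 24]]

ρ1 -> -1/4·ρ1
ρ2 -> ρ2 + 2·ρ1
ρ3 -> ρ3 − 10·ρ1
ρ2 -> 1/3·ρ2
ρ3 -> ρ3 − 2·ρ2
ρ1 -> ρ1 − 1/2·ρ2

[[1, 0, -2, 1, 1], [0, 1, -1, -3, 2], [0, 0, 0, 0, 0]]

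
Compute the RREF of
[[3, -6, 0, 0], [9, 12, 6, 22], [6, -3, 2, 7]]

ρ1 := 1/3·ρ1
  [ 1  -2  0   0 ]
  [ 9  12  6  22 ]
  [ 6  -3  2   7 ]
ρ2 := ρ2 − 9·ρ1
  [ 1  -2  0   0 ]
  [ 0  30  6  22 ]
  [ 6  -3  2   7 ]
ρ3 := ρ3 − 6·ρ1
  [ 1  -2  0   0 ]
  [ 0  30  6  22 ]
  [ 0   9  2   7 ]
ρ2 := 1/30·ρ2
  [ 1  -2    0      0 ]
  [ 0   1  1/5  11/15 ]
  [ 0   9    2      7 ]
ρ3 := ρ3 − 9·ρ2
  [ 1  -2    0      0 ]
  [ 0   1  1/5  11/15 ]
  [ 0   0  1/5    2/5 ]
ρ3 := 5·ρ3
  [ 1  -2    0      0 ]
  [ 0   1  1/5  11/15 ]
  [ 0   0    1      2 ]
ρ2 := ρ2 − 1/5·ρ3
  [ 1  -2  0    0 ]
  [ 0   1  0  1/3 ]
  [ 0   0  1    2 ]
ρ1 := ρ1 + 2·ρ2
  [ 1  0  0  2/3 ]
  [ 0  1  0  1/3 ]
  [ 0  0  1    2 ]

[[1, 0, 0, 2/3], [0, 1, 0, 1/3], [0, 0, 1, 2]]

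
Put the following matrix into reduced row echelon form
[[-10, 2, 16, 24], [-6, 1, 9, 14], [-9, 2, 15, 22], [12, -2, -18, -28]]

r1 ← -1/10·r1
  [  1  -1/5  -8/5  -12/5 ]
  [ -6     1     9     14 ]
  [ -9     2    15     22 ]
  [ 12    -2   -18    -28 ]
r2 ← r2 + 6·r1
  [  1  -1/5  -8/5  -12/5 ]
  [  0  -1/5  -3/5   -2/5 ]
  [ -9     2    15     22 ]
  [ 12    -2   -18    -28 ]
r3 ← r3 + 9·r1
  [  1  -1/5  -8/5  -12/5 ]
  [  0  -1/5  -3/5   -2/5 ]
  [  0   1/5   3/5    2/5 ]
  [ 12    -2   -18    -28 ]
r4 ← r4 − 12·r1
  [ 1  -1/5  -8/5  -12/5 ]
  [ 0  -1/5  -3/5   -2/5 ]
  [ 0   1/5   3/5    2/5 ]
  [ 0   2/5   6/5    4/5 ]
r2 ← -5·r2
  [ 1  -1/5  -8/5  -12/5 ]
  [ 0     1     3      2 ]
  [ 0   1/5   3/5    2/5 ]
  [ 0   2/5   6/5    4/5 ]
r3 ← r3 − 1/5·r2
  [ 1  -1/5  -8/5  -12/5 ]
  [ 0     1     3      2 ]
  [ 0     0     0      0 ]
  [ 0   2/5   6/5    4/5 ]
r4 ← r4 − 2/5·r2
  [ 1  -1/5  -8/5  -12/5 ]
  [ 0     1     3      2 ]
  [ 0     0     0      0 ]
  [ 0     0     0      0 ]
r1 ← r1 + 1/5·r2
  [ 1  0  -1  -2 ]
  [ 0  1   3   2 ]
  [ 0  0   0   0 ]
  [ 0  0   0   0 ]

[[1, 0, -1, -2], [0, 1, 3, 2], [0, 0, 0, 0], [0, 0, 0, 0]]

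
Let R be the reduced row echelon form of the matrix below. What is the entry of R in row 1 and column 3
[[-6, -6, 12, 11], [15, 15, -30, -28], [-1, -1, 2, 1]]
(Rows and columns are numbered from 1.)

Multiply R1 by -1/6.
Subtract 15 times R1 from R2.
Add R1 to R3.
Multiply R2 by -2.
Add 5/6 times R2 to R3.
Add 11/6 times R2 to R1.

-2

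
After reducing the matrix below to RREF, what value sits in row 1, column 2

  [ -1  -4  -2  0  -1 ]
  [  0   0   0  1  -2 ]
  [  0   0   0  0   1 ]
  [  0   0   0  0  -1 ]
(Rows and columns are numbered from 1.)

Multiply r1 by -1.
  [ 1  4  2  0   1 ]
  [ 0  0  0  1  -2 ]
  [ 0  0  0  0   1 ]
  [ 0  0  0  0  -1 ]
Add r3 to r4.
  [ 1  4  2  0   1 ]
  [ 0  0  0  1  -2 ]
  [ 0  0  0  0   1 ]
  [ 0  0  0  0   0 ]
Add 2 times r3 to r2.
  [ 1  4  2  0  1 ]
  [ 0  0  0  1  0 ]
  [ 0  0  0  0  1 ]
  [ 0  0  0  0  0 ]
Subtract r3 from r1.
  [ 1  4  2  0  0 ]
  [ 0  0  0  1  0 ]
  [ 0  0  0  0  1 ]
  [ 0  0  0  0  0 ]

4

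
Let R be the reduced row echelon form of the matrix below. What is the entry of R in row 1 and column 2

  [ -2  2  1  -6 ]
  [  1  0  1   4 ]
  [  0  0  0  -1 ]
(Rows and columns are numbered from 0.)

3/2

Multiply ρ1 by -1/2.
  [ 1  -1  -1/2   3 ]
  [ 1   0     1   4 ]
  [ 0   0     0  -1 ]
Subtract ρ1 from ρ2.
  [ 1  -1  -1/2   3 ]
  [ 0   1   3/2   1 ]
  [ 0   0     0  -1 ]
Multiply ρ3 by -1.
  [ 1  -1  -1/2  3 ]
  [ 0   1   3/2  1 ]
  [ 0   0     0  1 ]
Subtract ρ3 from ρ2.
  [ 1  -1  -1/2  3 ]
  [ 0   1   3/2  0 ]
  [ 0   0     0  1 ]
Subtract 3 times ρ3 from ρ1.
  [ 1  -1  -1/2  0 ]
  [ 0   1   3/2  0 ]
  [ 0   0     0  1 ]
Add ρ2 to ρ1.
  [ 1  0    1  0 ]
  [ 0  1  3/2  0 ]
  [ 0  0    0  1 ]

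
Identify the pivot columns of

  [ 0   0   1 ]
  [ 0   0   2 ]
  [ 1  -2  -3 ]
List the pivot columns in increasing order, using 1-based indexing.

1, 3

R1 <-> R3
R2 ← 1/2·R2
R3 ← R3 − R2
R1 ← R1 + 3·R2
Pivot columns are the columns containing a leading 1.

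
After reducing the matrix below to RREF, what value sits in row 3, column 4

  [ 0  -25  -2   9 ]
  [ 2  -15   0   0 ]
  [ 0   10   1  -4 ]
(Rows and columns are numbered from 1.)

-2

R1 <-> R2
R1 := 1/2·R1
R2 := -1/25·R2
R3 := R3 − 10·R2
R3 := 5·R3
R2 := R2 − 2/25·R3
R1 := R1 + 15/2·R2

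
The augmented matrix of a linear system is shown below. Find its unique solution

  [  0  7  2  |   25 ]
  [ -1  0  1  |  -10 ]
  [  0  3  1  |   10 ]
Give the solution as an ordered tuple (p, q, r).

(5, 5, -5)

ρ1 ↔ ρ2
ρ1 → -1·ρ1
ρ2 → 1/7·ρ2
ρ3 → ρ3 − 3·ρ2
ρ3 → 7·ρ3
ρ2 → ρ2 − 2/7·ρ3
ρ1 → ρ1 + ρ3
Reading off the last column: p = 5, q = 5, r = -5.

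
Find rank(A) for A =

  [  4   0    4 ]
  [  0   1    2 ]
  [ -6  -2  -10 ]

rank = 2

Multiply R1 by 1/4.
  [  1   0    1 ]
  [  0   1    2 ]
  [ -6  -2  -10 ]
Add 6 times R1 to R3.
  [ 1   0   1 ]
  [ 0   1   2 ]
  [ 0  -2  -4 ]
Add 2 times R2 to R3.
  [ 1  0  1 ]
  [ 0  1  2 ]
  [ 0  0  0 ]
The reduced form has 2 nonzero rows.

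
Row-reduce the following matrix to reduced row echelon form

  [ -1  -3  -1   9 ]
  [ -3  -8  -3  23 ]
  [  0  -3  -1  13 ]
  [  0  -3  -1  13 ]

[[1, 0, 0, 4], [0, 1, 0, -4], [0, 0, 1, -1], [0, 0, 0, 0]]

ρ1 -> -1·ρ1
  [  1   3   1  -9 ]
  [ -3  -8  -3  23 ]
  [  0  -3  -1  13 ]
  [  0  -3  -1  13 ]
ρ2 -> ρ2 + 3·ρ1
  [ 1   3   1  -9 ]
  [ 0   1   0  -4 ]
  [ 0  -3  -1  13 ]
  [ 0  -3  -1  13 ]
ρ3 -> ρ3 + 3·ρ2
  [ 1   3   1  -9 ]
  [ 0   1   0  -4 ]
  [ 0   0  -1   1 ]
  [ 0  -3  -1  13 ]
ρ4 -> ρ4 + 3·ρ2
  [ 1  3   1  -9 ]
  [ 0  1   0  -4 ]
  [ 0  0  -1   1 ]
  [ 0  0  -1   1 ]
ρ3 -> -1·ρ3
  [ 1  3   1  -9 ]
  [ 0  1   0  -4 ]
  [ 0  0   1  -1 ]
  [ 0  0  -1   1 ]
ρ4 -> ρ4 + ρ3
  [ 1  3  1  -9 ]
  [ 0  1  0  -4 ]
  [ 0  0  1  -1 ]
  [ 0  0  0   0 ]
ρ1 -> ρ1 − ρ3
  [ 1  3  0  -8 ]
  [ 0  1  0  -4 ]
  [ 0  0  1  -1 ]
  [ 0  0  0   0 ]
ρ1 -> ρ1 − 3·ρ2
  [ 1  0  0   4 ]
  [ 0  1  0  -4 ]
  [ 0  0  1  -1 ]
  [ 0  0  0   0 ]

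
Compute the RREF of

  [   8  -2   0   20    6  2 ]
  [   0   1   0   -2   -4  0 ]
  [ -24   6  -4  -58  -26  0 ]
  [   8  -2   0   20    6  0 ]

R1 := 1/8·R1
  [   1  -1/4   0  5/2  3/4  1/4 ]
  [   0     1   0   -2   -4    0 ]
  [ -24     6  -4  -58  -26    0 ]
  [   8    -2   0   20    6    0 ]
R3 := R3 + 24·R1
  [ 1  -1/4   0  5/2  3/4  1/4 ]
  [ 0     1   0   -2   -4    0 ]
  [ 0     0  -4    2   -8    6 ]
  [ 8    -2   0   20    6    0 ]
R4 := R4 − 8·R1
  [ 1  -1/4   0  5/2  3/4  1/4 ]
  [ 0     1   0   -2   -4    0 ]
  [ 0     0  -4    2   -8    6 ]
  [ 0     0   0    0    0   -2 ]
R3 := -1/4·R3
  [ 1  -1/4  0   5/2  3/4   1/4 ]
  [ 0     1  0    -2   -4     0 ]
  [ 0     0  1  -1/2    2  -3/2 ]
  [ 0     0  0     0    0    -2 ]
R4 := -1/2·R4
  [ 1  -1/4  0   5/2  3/4   1/4 ]
  [ 0     1  0    -2   -4     0 ]
  [ 0     0  1  -1/2    2  -3/2 ]
  [ 0     0  0     0    0     1 ]
R3 := R3 + 3/2·R4
  [ 1  -1/4  0   5/2  3/4  1/4 ]
  [ 0     1  0    -2   -4    0 ]
  [ 0     0  1  -1/2    2    0 ]
  [ 0     0  0     0    0    1 ]
R1 := R1 − 1/4·R4
  [ 1  -1/4  0   5/2  3/4  0 ]
  [ 0     1  0    -2   -4  0 ]
  [ 0     0  1  -1/2    2  0 ]
  [ 0     0  0     0    0  1 ]
R1 := R1 + 1/4·R2
  [ 1  0  0     2  -1/4  0 ]
  [ 0  1  0    -2    -4  0 ]
  [ 0  0  1  -1/2     2  0 ]
  [ 0  0  0     0     0  1 ]

[[1, 0, 0, 2, -1/4, 0], [0, 1, 0, -2, -4, 0], [0, 0, 1, -1/2, 2, 0], [0, 0, 0, 0, 0, 1]]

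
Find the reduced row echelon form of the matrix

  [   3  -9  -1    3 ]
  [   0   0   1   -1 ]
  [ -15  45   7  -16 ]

ρ1 -> 1/3·ρ1
  [   1  -3  -1/3    1 ]
  [   0   0     1   -1 ]
  [ -15  45     7  -16 ]
ρ3 -> ρ3 + 15·ρ1
  [ 1  -3  -1/3   1 ]
  [ 0   0     1  -1 ]
  [ 0   0     2  -1 ]
ρ3 -> ρ3 − 2·ρ2
  [ 1  -3  -1/3   1 ]
  [ 0   0     1  -1 ]
  [ 0   0     0   1 ]
ρ2 -> ρ2 + ρ3
  [ 1  -3  -1/3  1 ]
  [ 0   0     1  0 ]
  [ 0   0     0  1 ]
ρ1 -> ρ1 − ρ3
  [ 1  -3  -1/3  0 ]
  [ 0   0     1  0 ]
  [ 0   0     0  1 ]
ρ1 -> ρ1 + 1/3·ρ2
  [ 1  -3  0  0 ]
  [ 0   0  1  0 ]
  [ 0   0  0  1 ]

[[1, -3, 0, 0], [0, 0, 1, 0], [0, 0, 0, 1]]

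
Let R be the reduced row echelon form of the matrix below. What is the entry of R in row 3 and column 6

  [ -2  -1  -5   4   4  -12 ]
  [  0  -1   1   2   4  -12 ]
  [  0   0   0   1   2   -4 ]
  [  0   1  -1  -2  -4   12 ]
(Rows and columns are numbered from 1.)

R1 := -1/2·R1
  [ 1  1/2  5/2  -2  -2    6 ]
  [ 0   -1    1   2   4  -12 ]
  [ 0    0    0   1   2   -4 ]
  [ 0    1   -1  -2  -4   12 ]
R2 := -1·R2
  [ 1  1/2  5/2  -2  -2   6 ]
  [ 0    1   -1  -2  -4  12 ]
  [ 0    0    0   1   2  -4 ]
  [ 0    1   -1  -2  -4  12 ]
R4 := R4 − R2
  [ 1  1/2  5/2  -2  -2   6 ]
  [ 0    1   -1  -2  -4  12 ]
  [ 0    0    0   1   2  -4 ]
  [ 0    0    0   0   0   0 ]
R2 := R2 + 2·R3
  [ 1  1/2  5/2  -2  -2   6 ]
  [ 0    1   -1   0   0   4 ]
  [ 0    0    0   1   2  -4 ]
  [ 0    0    0   0   0   0 ]
R1 := R1 + 2·R3
  [ 1  1/2  5/2  0  2  -2 ]
  [ 0    1   -1  0  0   4 ]
  [ 0    0    0  1  2  -4 ]
  [ 0    0    0  0  0   0 ]
R1 := R1 − 1/2·R2
  [ 1  0   3  0  2  -4 ]
  [ 0  1  -1  0  0   4 ]
  [ 0  0   0  1  2  -4 ]
  [ 0  0   0  0  0   0 ]

-4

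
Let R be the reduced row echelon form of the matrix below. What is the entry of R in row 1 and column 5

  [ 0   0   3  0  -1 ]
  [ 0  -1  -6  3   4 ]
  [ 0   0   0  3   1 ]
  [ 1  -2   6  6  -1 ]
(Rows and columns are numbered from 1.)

-3

ρ1 <-> ρ4
  [ 1  -2   6  6  -1 ]
  [ 0  -1  -6  3   4 ]
  [ 0   0   0  3   1 ]
  [ 0   0   3  0  -1 ]
ρ2 -> -1·ρ2
  [ 1  -2  6   6  -1 ]
  [ 0   1  6  -3  -4 ]
  [ 0   0  0   3   1 ]
  [ 0   0  3   0  -1 ]
ρ3 <-> ρ4
  [ 1  -2  6   6  -1 ]
  [ 0   1  6  -3  -4 ]
  [ 0   0  3   0  -1 ]
  [ 0   0  0   3   1 ]
ρ3 -> 1/3·ρ3
  [ 1  -2  6   6    -1 ]
  [ 0   1  6  -3    -4 ]
  [ 0   0  1   0  -1/3 ]
  [ 0   0  0   3     1 ]
ρ4 -> 1/3·ρ4
  [ 1  -2  6   6    -1 ]
  [ 0   1  6  -3    -4 ]
  [ 0   0  1   0  -1/3 ]
  [ 0   0  0   1   1/3 ]
ρ2 -> ρ2 + 3·ρ4
  [ 1  -2  6  6    -1 ]
  [ 0   1  6  0    -3 ]
  [ 0   0  1  0  -1/3 ]
  [ 0   0  0  1   1/3 ]
ρ1 -> ρ1 − 6·ρ4
  [ 1  -2  6  0    -3 ]
  [ 0   1  6  0    -3 ]
  [ 0   0  1  0  -1/3 ]
  [ 0   0  0  1   1/3 ]
ρ2 -> ρ2 − 6·ρ3
  [ 1  -2  6  0    -3 ]
  [ 0   1  0  0    -1 ]
  [ 0   0  1  0  -1/3 ]
  [ 0   0  0  1   1/3 ]
ρ1 -> ρ1 − 6·ρ3
  [ 1  -2  0  0    -1 ]
  [ 0   1  0  0    -1 ]
  [ 0   0  1  0  -1/3 ]
  [ 0   0  0  1   1/3 ]
ρ1 -> ρ1 + 2·ρ2
  [ 1  0  0  0    -3 ]
  [ 0  1  0  0    -1 ]
  [ 0  0  1  0  -1/3 ]
  [ 0  0  0  1   1/3 ]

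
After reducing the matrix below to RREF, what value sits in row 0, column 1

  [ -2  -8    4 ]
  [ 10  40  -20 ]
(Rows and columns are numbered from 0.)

r1 := -1/2·r1
  [  1   4   -2 ]
  [ 10  40  -20 ]
r2 := r2 − 10·r1
  [ 1  4  -2 ]
  [ 0  0   0 ]

4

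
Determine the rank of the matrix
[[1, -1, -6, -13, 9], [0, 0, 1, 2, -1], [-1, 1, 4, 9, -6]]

r3 → r3 + r1
  [ 1  -1  -6  -13   9 ]
  [ 0   0   1    2  -1 ]
  [ 0   0  -2   -4   3 ]
r3 → r3 + 2·r2
  [ 1  -1  -6  -13   9 ]
  [ 0   0   1    2  -1 ]
  [ 0   0   0    0   1 ]
r2 → r2 + r3
  [ 1  -1  -6  -13  9 ]
  [ 0   0   1    2  0 ]
  [ 0   0   0    0  1 ]
r1 → r1 − 9·r3
  [ 1  -1  -6  -13  0 ]
  [ 0   0   1    2  0 ]
  [ 0   0   0    0  1 ]
r1 → r1 + 6·r2
  [ 1  -1  0  -1  0 ]
  [ 0   0  1   2  0 ]
  [ 0   0  0   0  1 ]
The reduced form has 3 nonzero rows.

rank = 3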